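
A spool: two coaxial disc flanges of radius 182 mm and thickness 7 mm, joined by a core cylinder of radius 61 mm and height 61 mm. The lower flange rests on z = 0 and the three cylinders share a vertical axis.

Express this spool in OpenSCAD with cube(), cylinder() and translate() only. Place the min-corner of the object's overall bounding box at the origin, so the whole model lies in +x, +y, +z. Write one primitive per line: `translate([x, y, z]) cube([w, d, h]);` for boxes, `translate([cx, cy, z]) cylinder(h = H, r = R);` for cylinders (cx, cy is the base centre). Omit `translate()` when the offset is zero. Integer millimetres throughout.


translate([182, 182, 0]) cylinder(h = 7, r = 182);
translate([182, 182, 7]) cylinder(h = 61, r = 61);
translate([182, 182, 68]) cylinder(h = 7, r = 182);


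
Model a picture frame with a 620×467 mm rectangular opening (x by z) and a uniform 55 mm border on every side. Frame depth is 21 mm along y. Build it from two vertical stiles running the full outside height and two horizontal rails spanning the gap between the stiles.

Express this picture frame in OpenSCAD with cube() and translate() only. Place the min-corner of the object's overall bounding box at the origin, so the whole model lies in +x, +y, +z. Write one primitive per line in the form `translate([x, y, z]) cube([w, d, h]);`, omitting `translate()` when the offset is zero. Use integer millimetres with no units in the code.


cube([55, 21, 577]);
translate([675, 0, 0]) cube([55, 21, 577]);
translate([55, 0, 0]) cube([620, 21, 55]);
translate([55, 0, 522]) cube([620, 21, 55]);


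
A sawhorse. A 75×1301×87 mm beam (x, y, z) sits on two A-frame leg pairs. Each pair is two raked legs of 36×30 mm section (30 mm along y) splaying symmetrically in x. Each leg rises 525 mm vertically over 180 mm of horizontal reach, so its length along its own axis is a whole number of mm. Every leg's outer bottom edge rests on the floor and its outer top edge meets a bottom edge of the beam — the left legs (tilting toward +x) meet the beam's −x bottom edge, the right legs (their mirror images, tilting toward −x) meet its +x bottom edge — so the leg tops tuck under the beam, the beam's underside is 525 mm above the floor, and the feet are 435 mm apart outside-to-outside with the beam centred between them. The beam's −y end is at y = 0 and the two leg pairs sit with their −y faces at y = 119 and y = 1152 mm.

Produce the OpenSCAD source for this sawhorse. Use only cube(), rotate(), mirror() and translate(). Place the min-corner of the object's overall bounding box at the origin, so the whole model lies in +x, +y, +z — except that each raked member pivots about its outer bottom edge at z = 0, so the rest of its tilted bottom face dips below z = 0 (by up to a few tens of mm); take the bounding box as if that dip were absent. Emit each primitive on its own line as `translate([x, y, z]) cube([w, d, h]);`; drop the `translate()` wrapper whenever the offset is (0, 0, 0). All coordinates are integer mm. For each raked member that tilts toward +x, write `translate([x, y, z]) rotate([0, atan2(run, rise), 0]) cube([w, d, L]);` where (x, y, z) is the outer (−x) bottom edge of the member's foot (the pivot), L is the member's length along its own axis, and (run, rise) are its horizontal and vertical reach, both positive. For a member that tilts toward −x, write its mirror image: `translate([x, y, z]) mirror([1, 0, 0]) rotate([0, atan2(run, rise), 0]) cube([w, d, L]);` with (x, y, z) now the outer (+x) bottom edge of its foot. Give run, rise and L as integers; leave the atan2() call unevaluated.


translate([180, 0, 525]) cube([75, 1301, 87]);
translate([0, 119, 0]) rotate([0, atan2(180, 525), 0]) cube([36, 30, 555]);
translate([435, 119, 0]) mirror([1, 0, 0]) rotate([0, atan2(180, 525), 0]) cube([36, 30, 555]);
translate([0, 1152, 0]) rotate([0, atan2(180, 525), 0]) cube([36, 30, 555]);
translate([435, 1152, 0]) mirror([1, 0, 0]) rotate([0, atan2(180, 525), 0]) cube([36, 30, 555]);


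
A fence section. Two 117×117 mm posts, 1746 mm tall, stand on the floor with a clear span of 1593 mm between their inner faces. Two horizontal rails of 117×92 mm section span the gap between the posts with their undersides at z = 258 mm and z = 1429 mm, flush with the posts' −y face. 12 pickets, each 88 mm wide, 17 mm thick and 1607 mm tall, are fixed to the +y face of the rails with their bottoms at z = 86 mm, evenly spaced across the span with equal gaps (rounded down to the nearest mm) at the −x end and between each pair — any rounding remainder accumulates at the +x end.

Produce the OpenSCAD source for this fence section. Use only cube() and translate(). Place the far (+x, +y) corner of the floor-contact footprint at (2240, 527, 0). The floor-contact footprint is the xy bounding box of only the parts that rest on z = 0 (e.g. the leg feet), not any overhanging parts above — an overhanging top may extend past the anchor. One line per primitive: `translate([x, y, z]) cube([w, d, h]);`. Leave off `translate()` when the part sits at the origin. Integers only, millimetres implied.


translate([413, 410, 0]) cube([117, 117, 1746]);
translate([2123, 410, 0]) cube([117, 117, 1746]);
translate([530, 410, 258]) cube([1593, 117, 92]);
translate([530, 410, 1429]) cube([1593, 117, 92]);
translate([571, 527, 86]) cube([88, 17, 1607]);
translate([700, 527, 86]) cube([88, 17, 1607]);
translate([829, 527, 86]) cube([88, 17, 1607]);
translate([958, 527, 86]) cube([88, 17, 1607]);
translate([1087, 527, 86]) cube([88, 17, 1607]);
translate([1216, 527, 86]) cube([88, 17, 1607]);
translate([1345, 527, 86]) cube([88, 17, 1607]);
translate([1474, 527, 86]) cube([88, 17, 1607]);
translate([1603, 527, 86]) cube([88, 17, 1607]);
translate([1732, 527, 86]) cube([88, 17, 1607]);
translate([1861, 527, 86]) cube([88, 17, 1607]);
translate([1990, 527, 86]) cube([88, 17, 1607]);


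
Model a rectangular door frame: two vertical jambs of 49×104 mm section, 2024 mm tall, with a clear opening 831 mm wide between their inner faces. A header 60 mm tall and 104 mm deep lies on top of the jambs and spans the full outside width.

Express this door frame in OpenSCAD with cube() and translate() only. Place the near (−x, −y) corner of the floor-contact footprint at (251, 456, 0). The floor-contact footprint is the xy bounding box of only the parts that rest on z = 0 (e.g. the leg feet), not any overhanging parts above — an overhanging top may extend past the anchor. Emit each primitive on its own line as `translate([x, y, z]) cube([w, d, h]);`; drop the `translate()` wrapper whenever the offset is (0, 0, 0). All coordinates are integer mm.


translate([251, 456, 0]) cube([49, 104, 2024]);
translate([1131, 456, 0]) cube([49, 104, 2024]);
translate([251, 456, 2024]) cube([929, 104, 60]);


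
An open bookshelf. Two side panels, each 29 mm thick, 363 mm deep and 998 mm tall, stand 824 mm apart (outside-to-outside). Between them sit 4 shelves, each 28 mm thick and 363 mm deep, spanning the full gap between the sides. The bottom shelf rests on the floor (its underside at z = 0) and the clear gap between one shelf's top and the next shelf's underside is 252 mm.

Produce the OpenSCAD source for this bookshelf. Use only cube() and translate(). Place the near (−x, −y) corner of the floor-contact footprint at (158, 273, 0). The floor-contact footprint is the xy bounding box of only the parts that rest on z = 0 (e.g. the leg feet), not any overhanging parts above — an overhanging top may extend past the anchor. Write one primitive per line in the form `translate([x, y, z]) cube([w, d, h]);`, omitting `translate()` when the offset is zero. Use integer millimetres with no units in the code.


translate([158, 273, 0]) cube([29, 363, 998]);
translate([953, 273, 0]) cube([29, 363, 998]);
translate([187, 273, 0]) cube([766, 363, 28]);
translate([187, 273, 280]) cube([766, 363, 28]);
translate([187, 273, 560]) cube([766, 363, 28]);
translate([187, 273, 840]) cube([766, 363, 28]);


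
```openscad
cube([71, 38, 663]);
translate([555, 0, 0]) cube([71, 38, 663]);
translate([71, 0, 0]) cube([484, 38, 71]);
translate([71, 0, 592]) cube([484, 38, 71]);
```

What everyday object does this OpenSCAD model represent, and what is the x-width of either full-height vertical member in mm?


A picture frame. The border width is 71 mm.

Four thin pieces enclosing a rectangular opening — a picture frame. The two full-height stiles are 663 mm tall; the top rail sits at z = 592 and is 71 mm tall, so the border above the opening is 663 − 592 = 71 mm, matching the stile x-width.


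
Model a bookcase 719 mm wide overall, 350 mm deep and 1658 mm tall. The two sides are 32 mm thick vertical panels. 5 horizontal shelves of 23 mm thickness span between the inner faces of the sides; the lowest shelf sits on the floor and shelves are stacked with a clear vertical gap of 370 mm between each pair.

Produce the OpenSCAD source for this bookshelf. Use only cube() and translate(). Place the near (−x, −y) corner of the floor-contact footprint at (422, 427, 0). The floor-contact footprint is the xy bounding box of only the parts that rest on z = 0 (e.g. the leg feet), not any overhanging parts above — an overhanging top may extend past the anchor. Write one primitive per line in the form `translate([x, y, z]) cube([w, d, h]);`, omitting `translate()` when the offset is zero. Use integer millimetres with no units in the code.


translate([422, 427, 0]) cube([32, 350, 1658]);
translate([1109, 427, 0]) cube([32, 350, 1658]);
translate([454, 427, 0]) cube([655, 350, 23]);
translate([454, 427, 393]) cube([655, 350, 23]);
translate([454, 427, 786]) cube([655, 350, 23]);
translate([454, 427, 1179]) cube([655, 350, 23]);
translate([454, 427, 1572]) cube([655, 350, 23]);


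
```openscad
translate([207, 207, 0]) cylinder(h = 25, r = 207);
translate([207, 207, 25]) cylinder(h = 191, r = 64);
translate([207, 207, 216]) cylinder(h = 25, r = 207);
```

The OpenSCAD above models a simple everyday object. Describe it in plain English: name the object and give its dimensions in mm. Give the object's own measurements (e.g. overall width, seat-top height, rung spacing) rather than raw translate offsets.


A spool: two coaxial disc flanges of radius 207 mm and thickness 25 mm, joined by a core cylinder of radius 64 mm and height 191 mm. The lower flange rests on z = 0 and the three cylinders share a vertical axis.


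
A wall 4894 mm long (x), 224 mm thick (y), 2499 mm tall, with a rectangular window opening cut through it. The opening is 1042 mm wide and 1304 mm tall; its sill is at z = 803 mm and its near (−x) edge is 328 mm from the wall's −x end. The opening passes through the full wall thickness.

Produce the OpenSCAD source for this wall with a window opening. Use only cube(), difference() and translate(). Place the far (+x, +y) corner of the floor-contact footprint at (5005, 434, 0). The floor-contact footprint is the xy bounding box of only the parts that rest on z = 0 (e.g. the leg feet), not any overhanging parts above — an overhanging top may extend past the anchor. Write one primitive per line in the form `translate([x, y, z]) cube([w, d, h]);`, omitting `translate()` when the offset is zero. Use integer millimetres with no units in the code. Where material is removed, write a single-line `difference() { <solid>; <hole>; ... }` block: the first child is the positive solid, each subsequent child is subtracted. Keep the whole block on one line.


difference() { translate([111, 210, 0]) cube([4894, 224, 2499]); translate([439, 210, 803]) cube([1042, 224, 1304]); }


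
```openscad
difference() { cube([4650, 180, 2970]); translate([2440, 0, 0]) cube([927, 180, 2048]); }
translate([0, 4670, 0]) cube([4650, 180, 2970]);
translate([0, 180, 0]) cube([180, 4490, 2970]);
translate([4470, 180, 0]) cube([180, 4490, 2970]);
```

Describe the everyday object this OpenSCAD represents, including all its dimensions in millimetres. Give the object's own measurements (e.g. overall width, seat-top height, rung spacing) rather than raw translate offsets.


A single room: four walls, each 2970 mm tall and 180 mm thick, enclosing an outside footprint 4650×4850 mm (x × y), no floor or roof. The front and back walls (−y and +y sides) run the full x-width; the side walls fit between their inner faces. A door opening 927 mm wide and 2048 mm tall is cut through the front wall from the floor up, its −x edge 2440 mm from the wall's −x end.


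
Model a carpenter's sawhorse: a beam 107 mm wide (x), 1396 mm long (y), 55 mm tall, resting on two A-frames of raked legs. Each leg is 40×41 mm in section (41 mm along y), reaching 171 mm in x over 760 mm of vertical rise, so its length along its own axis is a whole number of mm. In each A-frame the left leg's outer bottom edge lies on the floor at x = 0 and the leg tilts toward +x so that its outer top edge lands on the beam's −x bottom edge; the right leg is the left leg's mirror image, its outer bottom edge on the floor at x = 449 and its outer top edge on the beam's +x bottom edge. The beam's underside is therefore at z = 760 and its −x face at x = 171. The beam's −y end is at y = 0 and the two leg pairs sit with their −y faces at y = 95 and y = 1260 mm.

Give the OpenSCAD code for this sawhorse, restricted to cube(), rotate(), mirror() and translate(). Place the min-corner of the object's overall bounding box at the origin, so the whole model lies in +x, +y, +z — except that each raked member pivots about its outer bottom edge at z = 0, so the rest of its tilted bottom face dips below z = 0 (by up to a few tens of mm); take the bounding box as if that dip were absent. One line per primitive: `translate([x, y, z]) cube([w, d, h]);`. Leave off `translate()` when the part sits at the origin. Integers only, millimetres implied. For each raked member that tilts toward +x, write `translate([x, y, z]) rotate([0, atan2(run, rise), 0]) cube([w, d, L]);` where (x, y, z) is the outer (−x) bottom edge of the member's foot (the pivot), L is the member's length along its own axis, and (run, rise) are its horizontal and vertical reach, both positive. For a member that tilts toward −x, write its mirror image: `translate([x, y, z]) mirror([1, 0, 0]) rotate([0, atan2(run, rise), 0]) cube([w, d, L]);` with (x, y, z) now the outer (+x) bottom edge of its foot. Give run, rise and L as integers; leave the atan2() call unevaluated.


// leg length = √(171² + 760²) = 779
// right-leg outer foot x = 2·171 + 107 = 449
// beam min-corner = (171, 0, 760)
translate([171, 0, 760]) cube([107, 1396, 55]);
translate([0, 95, 0]) rotate([0, atan2(171, 760), 0]) cube([40, 41, 779]);
translate([449, 95, 0]) mirror([1, 0, 0]) rotate([0, atan2(171, 760), 0]) cube([40, 41, 779]);
translate([0, 1260, 0]) rotate([0, atan2(171, 760), 0]) cube([40, 41, 779]);
translate([449, 1260, 0]) mirror([1, 0, 0]) rotate([0, atan2(171, 760), 0]) cube([40, 41, 779]);


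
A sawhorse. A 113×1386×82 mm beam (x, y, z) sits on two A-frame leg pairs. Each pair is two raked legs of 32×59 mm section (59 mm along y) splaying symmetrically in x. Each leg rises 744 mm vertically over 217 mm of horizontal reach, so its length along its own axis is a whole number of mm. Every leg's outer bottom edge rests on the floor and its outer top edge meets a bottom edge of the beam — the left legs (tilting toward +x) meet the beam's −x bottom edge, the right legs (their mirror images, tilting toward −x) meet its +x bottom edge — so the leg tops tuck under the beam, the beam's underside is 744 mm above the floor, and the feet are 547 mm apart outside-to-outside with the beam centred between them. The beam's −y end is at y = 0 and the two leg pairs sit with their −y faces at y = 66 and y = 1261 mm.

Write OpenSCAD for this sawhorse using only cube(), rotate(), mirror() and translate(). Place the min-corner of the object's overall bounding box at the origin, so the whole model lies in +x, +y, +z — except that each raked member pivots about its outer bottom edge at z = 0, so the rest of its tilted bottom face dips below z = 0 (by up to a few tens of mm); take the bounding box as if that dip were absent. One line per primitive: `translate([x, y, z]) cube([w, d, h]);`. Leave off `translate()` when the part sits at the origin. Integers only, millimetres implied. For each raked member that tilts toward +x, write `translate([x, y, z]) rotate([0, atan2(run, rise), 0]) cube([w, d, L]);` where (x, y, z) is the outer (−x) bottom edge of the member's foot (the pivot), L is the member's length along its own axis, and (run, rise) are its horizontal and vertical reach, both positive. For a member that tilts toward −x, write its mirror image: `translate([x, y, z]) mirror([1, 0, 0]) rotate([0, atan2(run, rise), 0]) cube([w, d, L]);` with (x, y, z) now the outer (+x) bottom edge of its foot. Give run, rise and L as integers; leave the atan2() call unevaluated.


translate([217, 0, 744]) cube([113, 1386, 82]);
translate([0, 66, 0]) rotate([0, atan2(217, 744), 0]) cube([32, 59, 775]);
translate([547, 66, 0]) mirror([1, 0, 0]) rotate([0, atan2(217, 744), 0]) cube([32, 59, 775]);
translate([0, 1261, 0]) rotate([0, atan2(217, 744), 0]) cube([32, 59, 775]);
translate([547, 1261, 0]) mirror([1, 0, 0]) rotate([0, atan2(217, 744), 0]) cube([32, 59, 775]);


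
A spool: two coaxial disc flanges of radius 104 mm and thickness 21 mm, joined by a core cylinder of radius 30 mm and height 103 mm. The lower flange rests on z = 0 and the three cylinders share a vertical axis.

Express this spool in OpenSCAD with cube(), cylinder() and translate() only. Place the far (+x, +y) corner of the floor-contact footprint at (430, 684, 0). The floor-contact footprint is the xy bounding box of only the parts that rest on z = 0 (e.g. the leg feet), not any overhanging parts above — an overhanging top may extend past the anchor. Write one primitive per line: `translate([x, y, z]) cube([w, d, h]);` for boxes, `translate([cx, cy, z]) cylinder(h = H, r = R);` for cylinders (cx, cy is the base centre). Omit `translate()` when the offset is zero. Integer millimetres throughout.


translate([326, 580, 0]) cylinder(h = 21, r = 104);
translate([326, 580, 21]) cylinder(h = 103, r = 30);
translate([326, 580, 124]) cylinder(h = 21, r = 104);


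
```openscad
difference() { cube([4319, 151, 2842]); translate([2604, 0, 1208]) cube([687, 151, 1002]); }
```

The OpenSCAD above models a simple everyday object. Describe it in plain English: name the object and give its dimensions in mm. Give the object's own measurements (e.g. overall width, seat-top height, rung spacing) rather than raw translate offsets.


A wall 4319 mm long (x), 151 mm thick (y), 2842 mm tall, with a rectangular window opening cut through it. The opening is 687 mm wide and 1002 mm tall; its sill is at z = 1208 mm and its near (−x) edge is 2604 mm from the wall's −x end. The opening passes through the full wall thickness.


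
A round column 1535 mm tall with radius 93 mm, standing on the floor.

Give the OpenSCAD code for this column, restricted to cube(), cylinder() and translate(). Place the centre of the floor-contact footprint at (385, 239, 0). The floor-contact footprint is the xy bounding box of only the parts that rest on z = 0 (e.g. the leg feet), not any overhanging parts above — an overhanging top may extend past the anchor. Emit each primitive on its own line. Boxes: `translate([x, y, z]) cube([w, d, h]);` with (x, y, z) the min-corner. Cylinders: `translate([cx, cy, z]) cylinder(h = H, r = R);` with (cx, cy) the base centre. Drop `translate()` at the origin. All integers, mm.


translate([385, 239, 0]) cylinder(h = 1535, r = 93);


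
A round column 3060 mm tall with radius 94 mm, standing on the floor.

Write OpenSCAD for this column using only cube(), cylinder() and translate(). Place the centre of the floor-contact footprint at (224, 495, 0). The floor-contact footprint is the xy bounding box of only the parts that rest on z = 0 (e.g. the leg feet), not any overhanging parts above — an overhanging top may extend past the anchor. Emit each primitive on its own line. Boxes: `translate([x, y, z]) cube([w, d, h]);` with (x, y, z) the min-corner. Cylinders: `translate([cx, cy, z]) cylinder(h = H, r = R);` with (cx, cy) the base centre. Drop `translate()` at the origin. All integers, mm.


translate([224, 495, 0]) cylinder(h = 3060, r = 94);


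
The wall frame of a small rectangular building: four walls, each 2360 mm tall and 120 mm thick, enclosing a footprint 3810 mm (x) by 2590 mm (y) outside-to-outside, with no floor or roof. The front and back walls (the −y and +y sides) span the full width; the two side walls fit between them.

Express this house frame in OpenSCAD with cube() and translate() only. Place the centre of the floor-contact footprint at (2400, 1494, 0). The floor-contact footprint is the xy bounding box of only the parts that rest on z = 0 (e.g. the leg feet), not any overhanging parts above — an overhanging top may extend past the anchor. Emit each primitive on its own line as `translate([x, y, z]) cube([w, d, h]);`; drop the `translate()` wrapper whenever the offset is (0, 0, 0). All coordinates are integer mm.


translate([495, 199, 0]) cube([3810, 120, 2360]);
translate([495, 2669, 0]) cube([3810, 120, 2360]);
translate([495, 319, 0]) cube([120, 2350, 2360]);
translate([4185, 319, 0]) cube([120, 2350, 2360]);


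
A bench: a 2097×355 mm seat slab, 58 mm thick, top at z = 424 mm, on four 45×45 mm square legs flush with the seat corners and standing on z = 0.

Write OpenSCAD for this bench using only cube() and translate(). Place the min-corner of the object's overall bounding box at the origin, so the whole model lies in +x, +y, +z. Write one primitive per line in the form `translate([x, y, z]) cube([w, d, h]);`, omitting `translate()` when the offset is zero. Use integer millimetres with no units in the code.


translate([0, 0, 366]) cube([2097, 355, 58]);
cube([45, 45, 366]);
translate([0, 310, 0]) cube([45, 45, 366]);
translate([2052, 0, 0]) cube([45, 45, 366]);
translate([2052, 310, 0]) cube([45, 45, 366]);


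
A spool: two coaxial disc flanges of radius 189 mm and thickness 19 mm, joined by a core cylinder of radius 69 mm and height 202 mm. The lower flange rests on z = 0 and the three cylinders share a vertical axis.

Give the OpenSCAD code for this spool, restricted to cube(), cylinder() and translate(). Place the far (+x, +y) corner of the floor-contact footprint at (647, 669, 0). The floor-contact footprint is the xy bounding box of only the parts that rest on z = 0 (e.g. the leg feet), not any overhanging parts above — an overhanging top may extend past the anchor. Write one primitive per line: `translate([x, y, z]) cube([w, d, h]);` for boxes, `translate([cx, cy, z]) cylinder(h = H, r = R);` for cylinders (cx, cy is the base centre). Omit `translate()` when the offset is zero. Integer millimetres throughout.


translate([458, 480, 0]) cylinder(h = 19, r = 189);
translate([458, 480, 19]) cylinder(h = 202, r = 69);
translate([458, 480, 221]) cylinder(h = 19, r = 189);


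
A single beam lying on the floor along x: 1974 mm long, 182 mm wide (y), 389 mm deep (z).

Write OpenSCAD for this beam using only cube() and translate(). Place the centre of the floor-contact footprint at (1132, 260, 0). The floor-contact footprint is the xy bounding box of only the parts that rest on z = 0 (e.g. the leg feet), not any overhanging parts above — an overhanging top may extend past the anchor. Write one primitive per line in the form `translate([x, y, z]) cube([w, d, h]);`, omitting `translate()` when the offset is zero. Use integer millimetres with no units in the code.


translate([145, 169, 0]) cube([1974, 182, 389]);


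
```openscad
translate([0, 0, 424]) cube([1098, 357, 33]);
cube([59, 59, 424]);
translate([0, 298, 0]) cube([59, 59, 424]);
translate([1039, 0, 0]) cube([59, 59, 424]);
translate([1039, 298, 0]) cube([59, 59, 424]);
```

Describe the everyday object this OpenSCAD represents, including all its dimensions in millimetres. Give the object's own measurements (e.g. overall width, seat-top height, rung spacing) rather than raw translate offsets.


A bench: a 1098×357 mm seat slab, 33 mm thick, top at z = 457 mm, on four 59×59 mm square legs flush with the seat corners and standing on z = 0.


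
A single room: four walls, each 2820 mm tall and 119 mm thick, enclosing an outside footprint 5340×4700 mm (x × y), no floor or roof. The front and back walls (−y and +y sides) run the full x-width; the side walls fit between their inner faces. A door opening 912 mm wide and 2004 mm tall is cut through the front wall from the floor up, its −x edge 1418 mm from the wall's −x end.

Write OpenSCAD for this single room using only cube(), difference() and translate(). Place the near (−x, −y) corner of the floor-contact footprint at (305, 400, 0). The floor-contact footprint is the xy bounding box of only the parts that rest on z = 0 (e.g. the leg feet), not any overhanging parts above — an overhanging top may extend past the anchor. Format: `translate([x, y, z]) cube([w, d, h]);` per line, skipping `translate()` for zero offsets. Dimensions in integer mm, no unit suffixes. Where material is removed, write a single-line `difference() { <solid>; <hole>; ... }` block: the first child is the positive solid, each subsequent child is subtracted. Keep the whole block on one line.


difference() { translate([305, 400, 0]) cube([5340, 119, 2820]); translate([1723, 400, 0]) cube([912, 119, 2004]); }
translate([305, 4981, 0]) cube([5340, 119, 2820]);
translate([305, 519, 0]) cube([119, 4462, 2820]);
translate([5526, 519, 0]) cube([119, 4462, 2820]);


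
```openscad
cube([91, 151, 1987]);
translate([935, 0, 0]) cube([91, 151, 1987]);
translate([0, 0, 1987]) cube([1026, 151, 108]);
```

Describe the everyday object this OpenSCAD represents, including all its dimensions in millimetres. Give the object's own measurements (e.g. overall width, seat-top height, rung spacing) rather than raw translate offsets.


A door frame. The clear opening is 844 mm wide and 1987 mm high. Two 91 mm wide jambs, 151 mm deep, stand either side of the opening from the floor to the top of the opening. A 108 mm thick head sits across the top of both jambs, spanning the full outside width of the frame.


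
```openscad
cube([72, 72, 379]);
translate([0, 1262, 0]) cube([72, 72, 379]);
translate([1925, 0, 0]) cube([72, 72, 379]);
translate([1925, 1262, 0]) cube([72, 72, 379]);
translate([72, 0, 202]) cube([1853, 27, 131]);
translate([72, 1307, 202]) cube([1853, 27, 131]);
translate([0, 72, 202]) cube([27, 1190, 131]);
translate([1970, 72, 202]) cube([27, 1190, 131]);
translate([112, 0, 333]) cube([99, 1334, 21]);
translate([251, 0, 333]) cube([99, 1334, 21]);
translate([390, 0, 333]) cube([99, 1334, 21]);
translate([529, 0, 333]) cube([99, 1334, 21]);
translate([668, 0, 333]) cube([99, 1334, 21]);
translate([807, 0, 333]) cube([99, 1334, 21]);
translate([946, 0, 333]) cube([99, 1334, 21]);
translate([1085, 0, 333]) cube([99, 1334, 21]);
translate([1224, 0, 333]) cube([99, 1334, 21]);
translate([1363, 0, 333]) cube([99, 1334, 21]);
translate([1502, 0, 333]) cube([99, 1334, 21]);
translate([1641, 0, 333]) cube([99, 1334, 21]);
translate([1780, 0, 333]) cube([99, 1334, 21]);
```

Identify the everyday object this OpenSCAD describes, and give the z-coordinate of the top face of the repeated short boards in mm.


A bed frame. The slat-top height is 354 mm.

Four posts, four rails, and a row of slats — a bed frame. Slats sit on the rails at z = 202 + 131 = 333; with slat thickness 21, the top is 354 mm.


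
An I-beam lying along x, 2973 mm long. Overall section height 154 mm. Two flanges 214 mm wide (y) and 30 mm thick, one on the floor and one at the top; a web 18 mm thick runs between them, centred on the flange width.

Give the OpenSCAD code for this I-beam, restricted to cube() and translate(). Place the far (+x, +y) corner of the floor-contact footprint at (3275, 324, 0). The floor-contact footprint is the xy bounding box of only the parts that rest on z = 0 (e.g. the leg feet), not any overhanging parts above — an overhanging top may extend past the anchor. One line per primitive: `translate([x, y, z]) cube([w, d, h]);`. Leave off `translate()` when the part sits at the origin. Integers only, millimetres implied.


translate([302, 110, 0]) cube([2973, 214, 30]);
translate([302, 208, 30]) cube([2973, 18, 94]);
translate([302, 110, 124]) cube([2973, 214, 30]);


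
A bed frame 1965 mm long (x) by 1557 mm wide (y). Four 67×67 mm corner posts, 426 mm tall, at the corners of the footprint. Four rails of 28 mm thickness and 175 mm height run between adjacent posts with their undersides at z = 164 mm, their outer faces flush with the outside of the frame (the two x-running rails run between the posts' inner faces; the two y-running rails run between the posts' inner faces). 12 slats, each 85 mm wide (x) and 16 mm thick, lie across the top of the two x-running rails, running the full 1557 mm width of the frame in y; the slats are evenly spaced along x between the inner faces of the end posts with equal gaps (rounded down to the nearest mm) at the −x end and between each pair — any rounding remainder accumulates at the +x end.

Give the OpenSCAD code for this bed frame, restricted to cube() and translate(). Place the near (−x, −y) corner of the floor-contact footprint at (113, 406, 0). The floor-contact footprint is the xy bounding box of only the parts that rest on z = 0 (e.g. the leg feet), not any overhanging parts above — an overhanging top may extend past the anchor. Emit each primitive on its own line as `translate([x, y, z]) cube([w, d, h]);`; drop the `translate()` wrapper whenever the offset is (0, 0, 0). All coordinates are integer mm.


translate([113, 406, 0]) cube([67, 67, 426]);
translate([113, 1896, 0]) cube([67, 67, 426]);
translate([2011, 406, 0]) cube([67, 67, 426]);
translate([2011, 1896, 0]) cube([67, 67, 426]);
translate([180, 406, 164]) cube([1831, 28, 175]);
translate([180, 1935, 164]) cube([1831, 28, 175]);
translate([113, 473, 164]) cube([28, 1423, 175]);
translate([2050, 473, 164]) cube([28, 1423, 175]);
translate([242, 406, 339]) cube([85, 1557, 16]);
translate([389, 406, 339]) cube([85, 1557, 16]);
translate([536, 406, 339]) cube([85, 1557, 16]);
translate([683, 406, 339]) cube([85, 1557, 16]);
translate([830, 406, 339]) cube([85, 1557, 16]);
translate([977, 406, 339]) cube([85, 1557, 16]);
translate([1124, 406, 339]) cube([85, 1557, 16]);
translate([1271, 406, 339]) cube([85, 1557, 16]);
translate([1418, 406, 339]) cube([85, 1557, 16]);
translate([1565, 406, 339]) cube([85, 1557, 16]);
translate([1712, 406, 339]) cube([85, 1557, 16]);
translate([1859, 406, 339]) cube([85, 1557, 16]);


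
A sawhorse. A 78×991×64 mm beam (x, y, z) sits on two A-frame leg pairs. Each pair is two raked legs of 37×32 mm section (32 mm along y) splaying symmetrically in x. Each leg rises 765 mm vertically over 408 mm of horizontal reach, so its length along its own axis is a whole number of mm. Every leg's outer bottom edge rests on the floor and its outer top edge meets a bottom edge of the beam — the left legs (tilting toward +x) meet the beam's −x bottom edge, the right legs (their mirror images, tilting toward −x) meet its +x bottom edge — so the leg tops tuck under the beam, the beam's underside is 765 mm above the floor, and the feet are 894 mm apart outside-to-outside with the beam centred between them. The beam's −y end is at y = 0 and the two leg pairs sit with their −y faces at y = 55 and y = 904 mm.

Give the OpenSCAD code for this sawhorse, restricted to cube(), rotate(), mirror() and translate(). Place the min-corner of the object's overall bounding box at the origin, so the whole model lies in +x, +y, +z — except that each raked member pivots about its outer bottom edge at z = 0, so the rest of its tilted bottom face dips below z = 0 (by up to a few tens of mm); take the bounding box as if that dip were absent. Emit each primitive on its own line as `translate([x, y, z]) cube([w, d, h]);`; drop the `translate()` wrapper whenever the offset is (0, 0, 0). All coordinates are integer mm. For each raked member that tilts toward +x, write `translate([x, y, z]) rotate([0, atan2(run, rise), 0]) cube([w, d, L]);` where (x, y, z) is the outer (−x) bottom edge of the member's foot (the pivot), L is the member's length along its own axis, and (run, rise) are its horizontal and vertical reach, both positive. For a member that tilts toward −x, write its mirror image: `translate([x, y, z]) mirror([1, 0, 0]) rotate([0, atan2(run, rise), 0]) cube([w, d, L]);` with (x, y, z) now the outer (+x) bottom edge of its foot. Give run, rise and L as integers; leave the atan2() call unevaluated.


// leg length = √(408² + 765²) = 867
// right-leg outer foot x = 2·408 + 78 = 894
// beam min-corner = (408, 0, 765)
translate([408, 0, 765]) cube([78, 991, 64]);
translate([0, 55, 0]) rotate([0, atan2(408, 765), 0]) cube([37, 32, 867]);
translate([894, 55, 0]) mirror([1, 0, 0]) rotate([0, atan2(408, 765), 0]) cube([37, 32, 867]);
translate([0, 904, 0]) rotate([0, atan2(408, 765), 0]) cube([37, 32, 867]);
translate([894, 904, 0]) mirror([1, 0, 0]) rotate([0, atan2(408, 765), 0]) cube([37, 32, 867]);


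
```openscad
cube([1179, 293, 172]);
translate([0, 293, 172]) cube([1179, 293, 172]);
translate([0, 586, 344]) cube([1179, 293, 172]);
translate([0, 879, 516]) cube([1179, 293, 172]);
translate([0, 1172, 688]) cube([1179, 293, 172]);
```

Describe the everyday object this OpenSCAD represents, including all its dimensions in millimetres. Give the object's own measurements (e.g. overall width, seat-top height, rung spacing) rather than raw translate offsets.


A straight staircase of 5 solid steps. Each step is 1179 mm wide (x), 293 mm deep (y, the going) and 172 mm tall (the rise). The first step rests on the floor; each subsequent step sits one going further in +y and one rise higher in +z, directly behind and above the previous step with no overlap.


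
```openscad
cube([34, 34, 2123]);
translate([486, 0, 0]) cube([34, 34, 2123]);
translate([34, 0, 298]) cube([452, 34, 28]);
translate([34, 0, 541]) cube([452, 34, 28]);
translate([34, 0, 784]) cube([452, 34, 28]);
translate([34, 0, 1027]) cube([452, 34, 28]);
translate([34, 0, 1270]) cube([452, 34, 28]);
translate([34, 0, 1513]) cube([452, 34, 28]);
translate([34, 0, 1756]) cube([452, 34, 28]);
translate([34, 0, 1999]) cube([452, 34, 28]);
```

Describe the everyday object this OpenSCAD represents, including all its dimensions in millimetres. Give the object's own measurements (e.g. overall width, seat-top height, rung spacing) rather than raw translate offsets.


A straight ladder. Two 34×34 mm vertical rails, 2123 mm tall, stand 520 mm apart (outside-to-outside) with their front faces coplanar on the −y side. 8 rungs, each 34 mm deep and 28 mm tall, span between the inner faces of the rails, front faces flush with the rails. The lowest rung's underside is at z = 298 mm and rungs are spaced 243 mm apart (underside to underside).


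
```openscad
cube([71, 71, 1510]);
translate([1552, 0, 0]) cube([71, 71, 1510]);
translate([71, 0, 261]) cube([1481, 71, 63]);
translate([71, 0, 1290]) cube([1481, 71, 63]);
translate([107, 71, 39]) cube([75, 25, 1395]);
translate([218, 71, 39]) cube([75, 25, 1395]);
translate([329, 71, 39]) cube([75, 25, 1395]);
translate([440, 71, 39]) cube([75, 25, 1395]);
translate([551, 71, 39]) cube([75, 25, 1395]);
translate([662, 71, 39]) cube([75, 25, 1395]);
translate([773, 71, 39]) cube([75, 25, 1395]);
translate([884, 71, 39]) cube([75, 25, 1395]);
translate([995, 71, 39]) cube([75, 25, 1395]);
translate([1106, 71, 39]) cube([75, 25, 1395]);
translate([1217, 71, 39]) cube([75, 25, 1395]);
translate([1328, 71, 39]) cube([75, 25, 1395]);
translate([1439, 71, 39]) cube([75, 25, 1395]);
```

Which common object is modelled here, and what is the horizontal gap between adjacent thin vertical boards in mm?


A fence section. The picket gap is 36 mm.

Two posts, two rails, 13 pickets — a fence section. Span 1481 mm holds 13 pickets of 75 mm with 14 equal gaps: ⌊(1481 − 13·75) / 14⌋ = 36 mm.


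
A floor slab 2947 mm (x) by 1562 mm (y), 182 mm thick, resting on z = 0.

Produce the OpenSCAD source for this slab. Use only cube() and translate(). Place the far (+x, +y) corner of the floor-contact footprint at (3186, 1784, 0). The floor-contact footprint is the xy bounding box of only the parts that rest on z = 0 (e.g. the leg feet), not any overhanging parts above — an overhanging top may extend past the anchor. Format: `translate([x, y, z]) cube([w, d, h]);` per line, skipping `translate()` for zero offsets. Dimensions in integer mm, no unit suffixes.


translate([239, 222, 0]) cube([2947, 1562, 182]);


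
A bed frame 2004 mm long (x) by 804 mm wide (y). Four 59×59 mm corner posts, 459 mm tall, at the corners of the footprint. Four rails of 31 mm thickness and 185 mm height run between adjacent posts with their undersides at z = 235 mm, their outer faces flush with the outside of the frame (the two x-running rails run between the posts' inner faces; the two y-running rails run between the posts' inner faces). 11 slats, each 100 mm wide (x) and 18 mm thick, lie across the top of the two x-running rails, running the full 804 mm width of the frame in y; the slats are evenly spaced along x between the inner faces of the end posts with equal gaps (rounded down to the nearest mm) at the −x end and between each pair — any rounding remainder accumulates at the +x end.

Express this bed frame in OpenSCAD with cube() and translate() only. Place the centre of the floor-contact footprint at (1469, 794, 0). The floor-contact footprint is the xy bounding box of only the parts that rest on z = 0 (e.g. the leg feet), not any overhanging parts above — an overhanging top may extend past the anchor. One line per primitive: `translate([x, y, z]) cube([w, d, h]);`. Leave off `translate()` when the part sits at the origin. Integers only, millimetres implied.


translate([467, 392, 0]) cube([59, 59, 459]);
translate([467, 1137, 0]) cube([59, 59, 459]);
translate([2412, 392, 0]) cube([59, 59, 459]);
translate([2412, 1137, 0]) cube([59, 59, 459]);
translate([526, 392, 235]) cube([1886, 31, 185]);
translate([526, 1165, 235]) cube([1886, 31, 185]);
translate([467, 451, 235]) cube([31, 686, 185]);
translate([2440, 451, 235]) cube([31, 686, 185]);
translate([591, 392, 420]) cube([100, 804, 18]);
translate([756, 392, 420]) cube([100, 804, 18]);
translate([921, 392, 420]) cube([100, 804, 18]);
translate([1086, 392, 420]) cube([100, 804, 18]);
translate([1251, 392, 420]) cube([100, 804, 18]);
translate([1416, 392, 420]) cube([100, 804, 18]);
translate([1581, 392, 420]) cube([100, 804, 18]);
translate([1746, 392, 420]) cube([100, 804, 18]);
translate([1911, 392, 420]) cube([100, 804, 18]);
translate([2076, 392, 420]) cube([100, 804, 18]);
translate([2241, 392, 420]) cube([100, 804, 18]);


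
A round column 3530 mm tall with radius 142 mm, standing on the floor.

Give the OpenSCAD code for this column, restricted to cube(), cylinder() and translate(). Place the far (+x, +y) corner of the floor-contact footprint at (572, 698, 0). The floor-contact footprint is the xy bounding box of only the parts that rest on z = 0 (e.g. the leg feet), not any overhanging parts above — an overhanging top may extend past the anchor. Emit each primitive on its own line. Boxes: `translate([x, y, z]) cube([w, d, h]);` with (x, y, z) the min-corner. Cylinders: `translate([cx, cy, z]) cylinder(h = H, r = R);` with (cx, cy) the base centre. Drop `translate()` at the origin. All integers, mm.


translate([430, 556, 0]) cylinder(h = 3530, r = 142);


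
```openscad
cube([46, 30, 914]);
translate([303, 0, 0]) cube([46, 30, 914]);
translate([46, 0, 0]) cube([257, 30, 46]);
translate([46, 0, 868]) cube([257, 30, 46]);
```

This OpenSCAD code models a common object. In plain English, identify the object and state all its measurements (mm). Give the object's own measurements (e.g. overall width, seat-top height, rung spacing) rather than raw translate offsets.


A rectangular picture frame lying in the x–z plane (depth along y). The opening is 257 mm wide (x) by 822 mm tall (z), surrounded by a border 46 mm wide on all four sides. The frame is 30 mm deep and is made of two full-height vertical stiles with two horizontal rails fitted between them.
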